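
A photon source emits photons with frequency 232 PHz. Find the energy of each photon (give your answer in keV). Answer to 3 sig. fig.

Take h = 6.62607015 × 10^-34 J·s, 1 eV = 1.602176634 × 10^-19 J.
In SI units: f = 232 PHz = 2.32 × 10^17 Hz.
Since E = hf for a photon, E = 1.537 × 10^-16 J.
Converting to keV: E = 0.9595 keV ≈ 0.959 keV.

0.959 keV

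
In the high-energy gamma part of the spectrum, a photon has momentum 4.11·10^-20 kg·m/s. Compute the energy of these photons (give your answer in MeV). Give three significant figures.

76.9 MeV

Take c = 2.99792458·10^8 m/s, 1 eV = 1.602176634·10^-19 J.
For a photon E = pc, so E = 1.232·10^-11 J.
Converting to MeV: E = 76.90 MeV ≈ 76.9 MeV.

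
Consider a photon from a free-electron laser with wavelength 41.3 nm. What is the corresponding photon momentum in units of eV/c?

(h = 6.62607015e-34 J·s, c = 2.99792458e8 m/s, 1 eV = 1.602176634e-19 J.)
In SI units: λ = 41.3 nm = 4.13e-8 m.
For a photon p = h/λ, so p = 1.604e-26 kg·m/s.
Converting to eV/c: p = 30.02 eV/c ≈ 30.0 eV/c.

30.0 eV/c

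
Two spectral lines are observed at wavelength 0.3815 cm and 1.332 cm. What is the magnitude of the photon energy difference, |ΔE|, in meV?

0.232 meV

Using E = hc/λ: E₁ = 5.2069e-23 J, E₂ = 1.4913e-23 J.
|ΔE| = |5.2069e-23 − 1.4913e-23| = 3.72e-23 J = 0.232 meV.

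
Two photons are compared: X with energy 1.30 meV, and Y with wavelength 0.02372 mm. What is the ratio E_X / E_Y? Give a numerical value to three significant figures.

0.0249

E_X = 2.083 × 10^-22 J (from energy = 1.30 meV, via E given directly).
E_Y = 8.375 × 10^-21 J (from wavelength = 0.02372 mm, via E = hc/λ).
Ratio = 2.083 × 10^-22 / 8.375 × 10^-21 = 0.0249.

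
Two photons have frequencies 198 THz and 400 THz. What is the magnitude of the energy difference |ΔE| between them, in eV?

Using E = hf: E₁ = 1.312 × 10^-19 J, E₂ = 2.650 × 10^-19 J.
|ΔE| = |1.312 × 10^-19 − 2.650 × 10^-19| = 1.34 × 10^-19 J = 0.835 eV.

0.835 eV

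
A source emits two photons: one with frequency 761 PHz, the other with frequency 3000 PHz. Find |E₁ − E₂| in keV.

Using E = hf: E₁ = 5.042 × 10^-16 J, E₂ = 1.988 × 10^-15 J.
|ΔE| = |5.042 × 10^-16 − 1.988 × 10^-15| = 1.48 × 10^-15 J = 9.26 keV.

9.26 keV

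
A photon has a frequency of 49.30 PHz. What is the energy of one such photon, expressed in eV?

First convert: f = 49.30 PHz = 4.930 × 10^16 Hz.
Since E = hf for a photon, E = 3.267 × 10^-17 J.
Converting to eV: E = 203.9 eV ≈ 204 eV.

204 eV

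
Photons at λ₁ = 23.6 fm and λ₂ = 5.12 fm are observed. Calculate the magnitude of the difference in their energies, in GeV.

0.190 GeV

Using E = hc/λ: E₁ = 8.417 × 10^-12 J, E₂ = 3.880 × 10^-11 J.
|ΔE| = |8.417 × 10^-12 − 3.880 × 10^-11| = 3.04 × 10^-11 J = 0.190 GeV.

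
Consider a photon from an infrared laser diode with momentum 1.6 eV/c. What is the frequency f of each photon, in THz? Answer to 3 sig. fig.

387 THz

In SI units: p = 1.6 eV/c = 8.5509·10^-28 kg·m/s.
Apply f = pc/h: f = 3.869·10^14 Hz.
Converting to THz: f = 386.9 THz ≈ 387 THz.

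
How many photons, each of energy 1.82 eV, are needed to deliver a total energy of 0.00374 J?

1.28 × 10^16 photons

Per-photon energy: E = 2.916 × 10^-19 J (from energy = 1.82 eV).
N = E_total / E_photon = 0.00374 J / 2.916 × 10^-19 J = 1.28 × 10^16.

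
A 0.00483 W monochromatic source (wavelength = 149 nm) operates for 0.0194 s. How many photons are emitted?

Total energy: E_total = P·t = 0.00483 × 0.0194 = 9.370e-5 J.
Per-photon energy: E = 1.333e-18 J.
N = E_total / E_photon = 7.03e13.

7.03e13 photons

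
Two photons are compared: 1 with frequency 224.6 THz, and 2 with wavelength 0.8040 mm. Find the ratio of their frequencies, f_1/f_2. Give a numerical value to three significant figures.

f_1 = 2.246 × 10^14 Hz (from frequency = 224.6 THz, via f given directly).
f_2 = 3.729 × 10^11 Hz (from wavelength = 0.8040 mm, via f = c/λ).
Ratio = 2.246 × 10^14 / 3.729 × 10^11 = 602.

602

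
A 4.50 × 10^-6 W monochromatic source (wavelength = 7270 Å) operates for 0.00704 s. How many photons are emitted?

1.16 × 10^11 photons

Total energy: E_total = P·t = 4.50 × 10^-6 × 0.00704 = 3.168 × 10^-8 J.
Per-photon energy: E = 2.732 × 10^-19 J.
N = E_total / E_photon = 1.16 × 10^11.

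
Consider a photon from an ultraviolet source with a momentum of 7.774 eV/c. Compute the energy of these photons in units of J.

First convert: p = 7.774 eV/c = 4.1546 × 10^-27 kg·m/s.
For a photon E = pc, so E = 1.246 × 10^-18 J.
So E ≈ 1.25 × 10^-18 J.

1.25 × 10^-18 J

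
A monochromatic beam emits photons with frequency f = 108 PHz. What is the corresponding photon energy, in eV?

In SI units: f = 108 PHz = 1.08e17 Hz.
Since E = hf for a photon, E = 7.156e-17 J.
Converting to eV: E = 446.7 eV ≈ 447 eV.

447 eV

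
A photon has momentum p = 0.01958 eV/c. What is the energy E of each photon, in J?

(c = 2.99792458 × 10^8 m/s, 1 eV = 1.602176634 × 10^-19 J.)
First convert: p = 0.01958 eV/c = 1.0464 × 10^-29 kg·m/s.
Since E = pc for a photon, E = 3.137 × 10^-21 J.
So E ≈ 3.14 × 10^-21 J.

3.14 × 10^-21 J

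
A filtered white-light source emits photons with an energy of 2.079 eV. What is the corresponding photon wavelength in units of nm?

596 nm

First convert: E = 2.079 eV = 3.3309e-19 J.
For a photon λ = hc/E, so λ = 5.964e-7 m.
Converting to nm: λ = 596.4 nm ≈ 596 nm.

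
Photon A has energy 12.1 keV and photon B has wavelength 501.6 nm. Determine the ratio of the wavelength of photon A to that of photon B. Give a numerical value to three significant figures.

2.04 × 10^-4

λ_A = 1.025 × 10^-10 m (from energy = 12.1 keV, via λ = hc/E).
λ_B = 5.016 × 10^-7 m (from wavelength = 501.6 nm, via λ given directly).
Ratio = 1.025 × 10^-10 / 5.016 × 10^-7 = 2.04 × 10^-4.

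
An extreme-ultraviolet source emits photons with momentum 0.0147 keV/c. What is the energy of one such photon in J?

2.36e-18 J

Take c = 2.99792458e8 m/s, 1 eV = 1.602176634e-19 J.
Convert to SI: p = 0.0147 keV/c = 7.8561e-27 kg·m/s.
The photon relation is E = pc, giving E = 2.355e-18 J.
So E ≈ 2.36e-18 J.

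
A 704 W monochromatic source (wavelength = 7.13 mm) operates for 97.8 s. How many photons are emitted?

2.47e27 photons

Total energy: E_total = P·t = 704 × 97.8 = 68850 J.
Per-photon energy: E = 2.786e-23 J.
N = E_total / E_photon = 2.47e27.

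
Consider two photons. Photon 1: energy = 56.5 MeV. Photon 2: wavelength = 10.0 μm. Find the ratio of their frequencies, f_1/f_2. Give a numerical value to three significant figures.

4.56e8

f_1 = 1.366e22 Hz (from energy = 56.5 MeV, via f = E/h).
f_2 = 2.998e13 Hz (from wavelength = 10.0 μm, via f = c/λ).
Ratio = 1.366e22 / 2.998e13 = 4.56e8.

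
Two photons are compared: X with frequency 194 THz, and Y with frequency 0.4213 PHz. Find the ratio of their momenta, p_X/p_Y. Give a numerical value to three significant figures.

p_X = 4.288 × 10^-28 kg·m/s (from frequency = 194 THz, via p = hf/c).
p_Y = 9.312 × 10^-28 kg·m/s (from frequency = 0.4213 PHz, via p = hf/c).
Ratio = 4.288 × 10^-28 / 9.312 × 10^-28 = 0.460.

0.460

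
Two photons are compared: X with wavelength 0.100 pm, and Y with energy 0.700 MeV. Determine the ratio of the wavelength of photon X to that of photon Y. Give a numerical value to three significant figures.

0.0565

λ_X = 1.000e-13 m (from wavelength = 0.100 pm, via λ given directly).
λ_Y = 1.771e-12 m (from energy = 0.700 MeV, via λ = hc/E).
Ratio = 1.000e-13 / 1.771e-12 = 0.0565.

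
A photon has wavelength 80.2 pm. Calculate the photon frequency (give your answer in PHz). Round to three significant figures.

(c = 2.99792458 × 10^8 m/s.)
In SI units: λ = 80.2 pm = 8.02 × 10^-11 m.
Apply f = c/λ: f = 3.738 × 10^18 Hz.
Converting to PHz: f = 3738 PHz ≈ 3740 PHz.

3740 PHz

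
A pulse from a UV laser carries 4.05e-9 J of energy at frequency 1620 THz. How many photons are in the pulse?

3.77e9 photons

Per-photon energy: E = 1.073e-18 J (from frequency = 1620 THz).
N = E_total / E_photon = 4.05e-9 J / 1.073e-18 J = 3.77e9.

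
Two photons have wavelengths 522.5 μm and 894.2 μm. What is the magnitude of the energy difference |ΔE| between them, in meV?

0.986 meV

Using E = hc/λ: E₁ = 3.8018e-22 J, E₂ = 2.2215e-22 J.
|ΔE| = |3.8018e-22 − 2.2215e-22| = 1.58e-22 J = 0.986 meV.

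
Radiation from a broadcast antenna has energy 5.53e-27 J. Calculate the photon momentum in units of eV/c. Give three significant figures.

3.45e-8 eV/c

Take c = 2.99792458e8 m/s, 1 eV = 1.602176634e-19 J.
Since p = E/c for a photon, p = 1.845e-35 kg·m/s.
Converting to eV/c: p = 3.452e-8 eV/c ≈ 3.45e-8 eV/c.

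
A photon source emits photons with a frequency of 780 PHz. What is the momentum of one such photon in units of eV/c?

(h = 6.62607015 × 10^-34 J·s, c = 2.99792458 × 10^8 m/s, 1 eV = 1.602176634 × 10^-19 J.)
In SI units: f = 780 PHz = 7.80 × 10^17 Hz.
Since p = hf/c for a photon, p = 1.724 × 10^-24 kg·m/s.
Converting to eV/c: p = 3226 eV/c ≈ 3230 eV/c.

3230 eV/c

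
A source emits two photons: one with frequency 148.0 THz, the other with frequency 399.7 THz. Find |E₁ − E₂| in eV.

Using E = hf: E₁ = 9.8066 × 10^-20 J, E₂ = 2.6484 × 10^-19 J.
|ΔE| = |9.8066 × 10^-20 − 2.6484 × 10^-19| = 1.67 × 10^-19 J = 1.04 eV.

1.04 eV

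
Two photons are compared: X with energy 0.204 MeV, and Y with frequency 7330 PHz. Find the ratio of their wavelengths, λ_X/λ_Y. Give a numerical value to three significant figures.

λ_X = 6.078 × 10^-12 m (from energy = 0.204 MeV, via λ = hc/E).
λ_Y = 4.090 × 10^-11 m (from frequency = 7330 PHz, via λ = c/f).
Ratio = 6.078 × 10^-12 / 4.090 × 10^-11 = 0.149.

0.149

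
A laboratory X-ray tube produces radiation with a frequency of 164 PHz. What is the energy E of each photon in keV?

In SI units: f = 164 PHz = 1.64 × 10^17 Hz.
The photon relation is E = hf, giving E = 1.087 × 10^-16 J.
Converting to keV: E = 0.6782 keV ≈ 0.678 keV.

0.678 keV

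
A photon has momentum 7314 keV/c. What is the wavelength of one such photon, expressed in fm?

(h = 6.62607015·10^-34 J·s, c = 2.99792458·10^8 m/s, 1 eV = 1.602176634·10^-19 J.)
In SI units: p = 7314 keV/c = 3.9088·10^-21 kg·m/s.
For a photon λ = h/p, so λ = 1.695·10^-13 m.
Converting to fm: λ = 169.5 fm ≈ 170 fm.

170 fm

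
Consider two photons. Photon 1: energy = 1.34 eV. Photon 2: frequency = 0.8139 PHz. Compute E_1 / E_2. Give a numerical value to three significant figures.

0.398

E_1 = 2.147e-19 J (from energy = 1.34 eV, via E given directly).
E_2 = 5.393e-19 J (from frequency = 0.8139 PHz, via E = hf).
Ratio = 2.147e-19 / 5.393e-19 = 0.398.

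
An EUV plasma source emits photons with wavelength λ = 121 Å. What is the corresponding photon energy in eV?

102 eV

Convert to SI: λ = 121 Å = 1.21 × 10^-8 m.
The photon relation is E = hc/λ, giving E = 1.642 × 10^-17 J.
Converting to eV: E = 102.5 eV ≈ 102 eV.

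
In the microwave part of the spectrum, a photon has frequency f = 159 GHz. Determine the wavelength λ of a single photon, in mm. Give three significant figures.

(c = 2.99792458e8 m/s.)
First convert: f = 159 GHz = 1.59e11 Hz.
Apply λ = c/f: λ = 0.001885 m.
Converting to mm: λ = 1.885 mm ≈ 1.89 mm.

1.89 mm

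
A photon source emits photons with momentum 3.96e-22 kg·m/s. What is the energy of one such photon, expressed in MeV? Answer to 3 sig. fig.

Take c = 2.99792458e8 m/s, 1 eV = 1.602176634e-19 J.
Apply E = pc: E = 1.187e-13 J.
Converting to MeV: E = 0.7410 MeV ≈ 0.741 MeV.

0.741 MeV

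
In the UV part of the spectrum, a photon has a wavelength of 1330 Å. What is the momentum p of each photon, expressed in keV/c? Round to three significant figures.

(h = 6.62607015·10^-34 J·s, c = 2.99792458·10^8 m/s, 1 eV = 1.602176634·10^-19 J.)
In SI units: λ = 1330 Å = 1.33·10^-7 m.
For a photon p = h/λ, so p = 4.982·10^-27 kg·m/s.
Converting to keV/c: p = 0.009322 keV/c ≈ 9.32·10^-3 keV/c.

9.32·10^-3 keV/c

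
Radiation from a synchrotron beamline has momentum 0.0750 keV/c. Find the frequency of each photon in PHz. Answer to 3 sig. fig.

18.1 PHz

In SI units: p = 0.0750 keV/c = 4.0082 × 10^-26 kg·m/s.
For a photon f = pc/h, so f = 1.813 × 10^16 Hz.
Converting to PHz: f = 18.13 PHz ≈ 18.1 PHz.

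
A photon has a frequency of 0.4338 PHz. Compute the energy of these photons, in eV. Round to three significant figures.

1.79 eV

(h = 6.62607015e-34 J·s, 1 eV = 1.602176634e-19 J.)
In SI units: f = 0.4338 PHz = 4.338e14 Hz.
Apply E = hf: E = 2.874e-19 J.
Converting to eV: E = 1.794 eV ≈ 1.79 eV.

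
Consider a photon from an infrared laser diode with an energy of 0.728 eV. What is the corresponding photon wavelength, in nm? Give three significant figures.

1700 nm

Take h = 6.62607015e-34 J·s, c = 2.99792458e8 m/s, 1 eV = 1.602176634e-19 J.
In SI units: E = 0.728 eV = 1.1664e-19 J.
The photon relation is λ = hc/E, giving λ = 1.703e-6 m.
Converting to nm: λ = 1703 nm ≈ 1700 nm.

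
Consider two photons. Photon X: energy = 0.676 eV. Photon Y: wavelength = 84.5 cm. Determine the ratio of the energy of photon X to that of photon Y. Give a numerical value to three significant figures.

E_X = 1.083e-19 J (from energy = 0.676 eV, via E given directly).
E_Y = 2.351e-25 J (from wavelength = 84.5 cm, via E = hc/λ).
Ratio = 1.083e-19 / 2.351e-25 = 4.61e5.

4.61e5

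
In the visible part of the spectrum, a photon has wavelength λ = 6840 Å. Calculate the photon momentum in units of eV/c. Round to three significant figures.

(h = 6.62607015 × 10^-34 J·s, c = 2.99792458 × 10^8 m/s, 1 eV = 1.602176634 × 10^-19 J.)
First convert: λ = 6840 Å = 6.84 × 10^-7 m.
The photon relation is p = h/λ, giving p = 9.687 × 10^-28 kg·m/s.
Converting to eV/c: p = 1.813 eV/c ≈ 1.81 eV/c.

1.81 eV/c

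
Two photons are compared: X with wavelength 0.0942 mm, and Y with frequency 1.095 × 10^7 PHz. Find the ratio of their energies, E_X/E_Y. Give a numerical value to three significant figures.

E_X = 2.109 × 10^-21 J (from wavelength = 0.0942 mm, via E = hc/λ).
E_Y = 7.256 × 10^-12 J (from frequency = 1.095 × 10^7 PHz, via E = hf).
Ratio = 2.109 × 10^-21 / 7.256 × 10^-12 = 2.91 × 10^-10.

2.91 × 10^-10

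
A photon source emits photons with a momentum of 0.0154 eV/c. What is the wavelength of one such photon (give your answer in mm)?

Convert to SI: p = 0.0154 eV/c = 8.2302e-30 kg·m/s.
The photon relation is λ = h/p, giving λ = 8.051e-5 m.
Converting to mm: λ = 0.08051 mm ≈ 0.0805 mm.

0.0805 mm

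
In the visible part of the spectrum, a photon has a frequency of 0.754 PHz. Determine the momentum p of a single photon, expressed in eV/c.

3.12 eV/c

Use h = 6.62607015e-34 J·s, c = 2.99792458e8 m/s, 1 eV = 1.602176634e-19 J.
In SI units: f = 0.754 PHz = 7.54e14 Hz.
For a photon p = hf/c, so p = 1.667e-27 kg·m/s.
Converting to eV/c: p = 3.118 eV/c ≈ 3.12 eV/c.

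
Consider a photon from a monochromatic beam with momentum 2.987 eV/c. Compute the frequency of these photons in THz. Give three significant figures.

722 THz

Use h = 6.62607015 × 10^-34 J·s, c = 2.99792458 × 10^8 m/s, 1 eV = 1.602176634 × 10^-19 J.
Convert to SI: p = 2.987 eV/c = 1.5963 × 10^-27 kg·m/s.
For a photon f = pc/h, so f = 7.223 × 10^14 Hz.
Converting to THz: f = 722.3 THz ≈ 722 THz.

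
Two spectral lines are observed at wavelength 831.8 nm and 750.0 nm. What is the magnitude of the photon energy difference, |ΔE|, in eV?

0.163 eV

Using E = hc/λ: E₁ = 2.3881 × 10^-19 J, E₂ = 2.6486 × 10^-19 J.
|ΔE| = |2.3881 × 10^-19 − 2.6486 × 10^-19| = 2.60 × 10^-20 J = 0.163 eV.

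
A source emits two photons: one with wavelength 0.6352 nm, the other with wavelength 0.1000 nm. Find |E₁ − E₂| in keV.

Using E = hc/λ: E₁ = 3.1273 × 10^-16 J, E₂ = 1.9864 × 10^-15 J.
|ΔE| = |3.1273 × 10^-16 − 1.9864 × 10^-15| = 1.67 × 10^-15 J = 10.4 keV.

10.4 keV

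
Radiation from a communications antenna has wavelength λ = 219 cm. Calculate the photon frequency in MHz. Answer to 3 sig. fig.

Use c = 2.99792458·10^8 m/s.
Convert to SI: λ = 219 cm = 2.19 m.
The photon relation is f = c/λ, giving f = 1.369·10^8 Hz.
Converting to MHz: f = 136.9 MHz ≈ 137 MHz.

137 MHz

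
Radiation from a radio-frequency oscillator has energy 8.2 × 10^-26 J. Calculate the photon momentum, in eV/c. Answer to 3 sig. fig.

5.12 × 10^-7 eV/c

Take c = 2.99792458 × 10^8 m/s, 1 eV = 1.602176634 × 10^-19 J.
For a photon p = E/c, so p = 2.735 × 10^-34 kg·m/s.
Converting to eV/c: p = 5.118 × 10^-7 eV/c ≈ 5.12 × 10^-7 eV/c.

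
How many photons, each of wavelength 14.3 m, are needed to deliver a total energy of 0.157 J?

1.13e25 photons

Per-photon energy: E = 1.389e-26 J (from wavelength = 14.3 m).
N = E_total / E_photon = 0.157 J / 1.389e-26 J = 1.13e25.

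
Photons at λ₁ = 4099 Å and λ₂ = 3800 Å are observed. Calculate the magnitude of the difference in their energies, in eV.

Using E = hc/λ: E₁ = 4.8462·10^-19 J, E₂ = 5.2275·10^-19 J.
|ΔE| = |4.8462·10^-19 − 5.2275·10^-19| = 3.81·10^-20 J = 0.238 eV.

0.238 eV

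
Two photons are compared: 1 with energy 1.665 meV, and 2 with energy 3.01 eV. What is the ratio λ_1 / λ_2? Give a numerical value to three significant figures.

1810

λ_1 = 7.446·10^-4 m (from energy = 1.665 meV, via λ = hc/E).
λ_2 = 4.119·10^-7 m (from energy = 3.01 eV, via λ = hc/E).
Ratio = 7.446·10^-4 / 4.119·10^-7 = 1810.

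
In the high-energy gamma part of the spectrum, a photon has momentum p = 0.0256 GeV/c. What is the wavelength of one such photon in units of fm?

First convert: p = 0.0256 GeV/c = 1.3681 × 10^-20 kg·m/s.
For a photon λ = h/p, so λ = 4.843 × 10^-14 m.
Converting to fm: λ = 48.43 fm ≈ 48.4 fm.

48.4 fm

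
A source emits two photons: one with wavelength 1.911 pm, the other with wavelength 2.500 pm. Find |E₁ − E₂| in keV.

153 keV

Using E = hc/λ: E₁ = 1.0395 × 10^-13 J, E₂ = 7.9458 × 10^-14 J.
|ΔE| = |1.0395 × 10^-13 − 7.9458 × 10^-14| = 2.45 × 10^-14 J = 153 keV.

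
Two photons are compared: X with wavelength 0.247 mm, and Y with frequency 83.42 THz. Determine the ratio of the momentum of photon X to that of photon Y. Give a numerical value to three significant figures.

0.0145

p_X = 2.683·10^-30 kg·m/s (from wavelength = 0.247 mm, via p = h/λ).
p_Y = 1.844·10^-28 kg·m/s (from frequency = 83.42 THz, via p = hf/c).
Ratio = 2.683·10^-30 / 1.844·10^-28 = 0.0145.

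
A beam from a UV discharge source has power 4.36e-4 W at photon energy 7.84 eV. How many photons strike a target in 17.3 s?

6.00e15 photons

Total energy: E_total = P·t = 4.36e-4 × 17.3 = 0.007543 J.
Per-photon energy: E = 1.256e-18 J.
N = E_total / E_photon = 6.00e15.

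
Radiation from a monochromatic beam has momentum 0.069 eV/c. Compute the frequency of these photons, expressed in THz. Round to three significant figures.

Convert to SI: p = 0.069 eV/c = 3.6876 × 10^-29 kg·m/s.
The photon relation is f = pc/h, giving f = 1.668 × 10^13 Hz.
Converting to THz: f = 16.68 THz ≈ 16.7 THz.

16.7 THz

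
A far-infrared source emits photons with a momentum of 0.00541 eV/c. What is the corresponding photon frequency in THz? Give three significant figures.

(h = 6.62607015e-34 J·s, c = 2.99792458e8 m/s, 1 eV = 1.602176634e-19 J.)
First convert: p = 0.00541 eV/c = 2.8913e-30 kg·m/s.
The photon relation is f = pc/h, giving f = 1.308e12 Hz.
Converting to THz: f = 1.308 THz ≈ 1.31 THz.

1.31 THz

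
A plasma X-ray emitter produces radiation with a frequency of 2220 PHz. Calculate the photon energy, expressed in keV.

9.18 keV

Use h = 6.62607015e-34 J·s, 1 eV = 1.602176634e-19 J.
Convert to SI: f = 2220 PHz = 2.22e18 Hz.
The photon relation is E = hf, giving E = 1.471e-15 J.
Converting to keV: E = 9.181 keV ≈ 9.18 keV.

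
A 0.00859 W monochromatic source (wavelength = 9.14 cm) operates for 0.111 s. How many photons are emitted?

Total energy: E_total = P·t = 0.00859 × 0.111 = 9.535e-4 J.
Per-photon energy: E = 2.173e-24 J.
N = E_total / E_photon = 4.39e20.

4.39e20 photons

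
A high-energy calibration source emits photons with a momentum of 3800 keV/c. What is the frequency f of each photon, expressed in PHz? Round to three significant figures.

Use h = 6.62607015e-34 J·s, c = 2.99792458e8 m/s, 1 eV = 1.602176634e-19 J.
In SI units: p = 3800 keV/c = 2.0308e-21 kg·m/s.
For a photon f = pc/h, so f = 9.188e20 Hz.
Converting to PHz: f = 918800 PHz ≈ 9.19e5 PHz.

9.19e5 PHz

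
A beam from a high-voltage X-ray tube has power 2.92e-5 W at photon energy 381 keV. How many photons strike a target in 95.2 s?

4.55e10 photons

Total energy: E_total = P·t = 2.92e-5 × 95.2 = 0.002780 J.
Per-photon energy: E = 6.104e-14 J.
N = E_total / E_photon = 4.55e10.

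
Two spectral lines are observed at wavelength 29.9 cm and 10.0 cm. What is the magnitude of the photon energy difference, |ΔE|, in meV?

Using E = hc/λ: E₁ = 6.644 × 10^-25 J, E₂ = 1.986 × 10^-24 J.
|ΔE| = |6.644 × 10^-25 − 1.986 × 10^-24| = 1.32 × 10^-24 J = 8.25 × 10^-3 meV.

8.25 × 10^-3 meV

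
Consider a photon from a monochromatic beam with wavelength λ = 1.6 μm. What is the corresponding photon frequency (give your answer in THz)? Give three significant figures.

Take c = 2.99792458 × 10^8 m/s.
Convert to SI: λ = 1.6 μm = 1.6 × 10^-6 m.
For a photon f = c/λ, so f = 1.874 × 10^14 Hz.
Converting to THz: f = 187.4 THz ≈ 187 THz.

187 THz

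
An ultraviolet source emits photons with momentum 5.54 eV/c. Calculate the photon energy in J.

8.88 × 10^-19 J

In SI units: p = 5.54 eV/c = 2.9607 × 10^-27 kg·m/s.
Apply E = pc: E = 8.876 × 10^-19 J.
So E ≈ 8.88 × 10^-19 J.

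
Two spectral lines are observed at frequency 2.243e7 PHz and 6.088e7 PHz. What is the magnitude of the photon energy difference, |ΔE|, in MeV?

159 MeV

Using E = hf: E₁ = 1.4862e-11 J, E₂ = 4.0340e-11 J.
|ΔE| = |1.4862e-11 − 4.0340e-11| = 2.55e-11 J = 159 MeV.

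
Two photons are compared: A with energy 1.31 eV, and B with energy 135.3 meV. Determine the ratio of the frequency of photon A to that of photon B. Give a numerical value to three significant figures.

f_A = 3.168·10^14 Hz (from energy = 1.31 eV, via f = E/h).
f_B = 3.272·10^13 Hz (from energy = 135.3 meV, via f = E/h).
Ratio = 3.168·10^14 / 3.272·10^13 = 9.68.

9.68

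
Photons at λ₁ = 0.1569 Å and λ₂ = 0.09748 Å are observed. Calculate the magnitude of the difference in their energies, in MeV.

Using E = hc/λ: E₁ = 1.2661e-14 J, E₂ = 2.0378e-14 J.
|ΔE| = |1.2661e-14 − 2.0378e-14| = 7.72e-15 J = 0.0482 MeV.

0.0482 MeV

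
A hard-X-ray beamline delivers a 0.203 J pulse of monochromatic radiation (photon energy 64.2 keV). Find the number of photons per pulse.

Per-photon energy: E = 1.029 × 10^-14 J (from energy = 64.2 keV).
N = E_total / E_photon = 0.203 J / 1.029 × 10^-14 J = 1.97 × 10^13.

1.97 × 10^13 photons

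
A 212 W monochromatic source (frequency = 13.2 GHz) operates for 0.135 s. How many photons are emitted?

3.27 × 10^24 photons

Total energy: E_total = P·t = 212 × 0.135 = 28.62 J.
Per-photon energy: E = 8.746 × 10^-24 J.
N = E_total / E_photon = 3.27 × 10^24.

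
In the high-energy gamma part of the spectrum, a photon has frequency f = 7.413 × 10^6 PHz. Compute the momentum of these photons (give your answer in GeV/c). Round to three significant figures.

Use h = 6.62607015 × 10^-34 J·s, c = 2.99792458 × 10^8 m/s, 1 eV = 1.602176634 × 10^-19 J.
Convert to SI: f = 7.413 × 10^6 PHz = 7.413 × 10^21 Hz.
Since p = hf/c for a photon, p = 1.638 × 10^-20 kg·m/s.
Converting to GeV/c: p = 0.03066 GeV/c ≈ 0.0307 GeV/c.

0.0307 GeV/c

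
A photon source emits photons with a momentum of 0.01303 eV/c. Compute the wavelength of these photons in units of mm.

First convert: p = 0.01303 eV/c = 6.9636e-30 kg·m/s.
Since λ = h/p for a photon, λ = 9.515e-5 m.
Converting to mm: λ = 0.09515 mm ≈ 0.0952 mm.

0.0952 mm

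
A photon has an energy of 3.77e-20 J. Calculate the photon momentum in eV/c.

Since p = E/c for a photon, p = 1.258e-28 kg·m/s.
Converting to eV/c: p = 0.2353 eV/c ≈ 0.235 eV/c.

0.235 eV/c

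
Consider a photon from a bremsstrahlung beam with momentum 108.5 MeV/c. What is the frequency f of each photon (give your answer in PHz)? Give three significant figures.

2.62 × 10^7 PHz

Use h = 6.62607015 × 10^-34 J·s, c = 2.99792458 × 10^8 m/s, 1 eV = 1.602176634 × 10^-19 J.
Convert to SI: p = 108.5 MeV/c = 5.7986 × 10^-20 kg·m/s.
Since f = pc/h for a photon, f = 2.624 × 10^22 Hz.
Converting to PHz: f = 2.624 × 10^7 PHz ≈ 2.62 × 10^7 PHz.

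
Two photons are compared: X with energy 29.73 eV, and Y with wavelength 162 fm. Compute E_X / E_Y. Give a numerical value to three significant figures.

E_X = 4.763e-18 J (from energy = 29.73 eV, via E given directly).
E_Y = 1.226e-12 J (from wavelength = 162 fm, via E = hc/λ).
Ratio = 4.763e-18 / 1.226e-12 = 3.88e-6.

3.88e-6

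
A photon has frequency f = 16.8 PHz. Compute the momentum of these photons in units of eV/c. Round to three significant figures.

(h = 6.62607015 × 10^-34 J·s, c = 2.99792458 × 10^8 m/s, 1 eV = 1.602176634 × 10^-19 J.)
In SI units: f = 16.8 PHz = 1.68 × 10^16 Hz.
Apply p = hf/c: p = 3.713 × 10^-26 kg·m/s.
Converting to eV/c: p = 69.48 eV/c ≈ 69.5 eV/c.

69.5 eV/c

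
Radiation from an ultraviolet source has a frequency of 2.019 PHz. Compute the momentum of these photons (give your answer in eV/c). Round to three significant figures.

8.35 eV/c

In SI units: f = 2.019 PHz = 2.019 × 10^15 Hz.
The photon relation is p = hf/c, giving p = 4.462 × 10^-27 kg·m/s.
Converting to eV/c: p = 8.350 eV/c ≈ 8.35 eV/c.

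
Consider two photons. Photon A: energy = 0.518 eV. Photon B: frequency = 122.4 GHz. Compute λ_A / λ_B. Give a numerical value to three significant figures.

9.77 × 10^-4

λ_A = 2.394 × 10^-6 m (from energy = 0.518 eV, via λ = hc/E).
λ_B = 0.002449 m (from frequency = 122.4 GHz, via λ = c/f).
Ratio = 2.394 × 10^-6 / 0.002449 = 9.77 × 10^-4.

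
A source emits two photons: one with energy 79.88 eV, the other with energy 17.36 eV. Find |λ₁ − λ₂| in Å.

559 Å

Using λ = hc/E: λ₁ = 1.5521e-8 m, λ₂ = 7.1419e-8 m.
|Δλ| = |1.5521e-8 − 7.1419e-8| = 5.59e-8 m = 559 Å.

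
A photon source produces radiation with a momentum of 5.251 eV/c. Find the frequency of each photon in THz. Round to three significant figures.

1270 THz

Use h = 6.62607015e-34 J·s, c = 2.99792458e8 m/s, 1 eV = 1.602176634e-19 J.
Convert to SI: p = 5.251 eV/c = 2.8063e-27 kg·m/s.
Since f = pc/h for a photon, f = 1.270e15 Hz.
Converting to THz: f = 1270 THz ≈ 1270 THz.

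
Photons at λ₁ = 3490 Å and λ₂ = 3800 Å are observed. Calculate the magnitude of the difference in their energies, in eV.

Using E = hc/λ: E₁ = 5.6918 × 10^-19 J, E₂ = 5.2275 × 10^-19 J.
|ΔE| = |5.6918 × 10^-19 − 5.2275 × 10^-19| = 4.64 × 10^-20 J = 0.290 eV.

0.290 eV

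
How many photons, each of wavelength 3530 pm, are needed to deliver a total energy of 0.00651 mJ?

Per-photon energy: E = 5.627e-17 J (from wavelength = 3530 pm).
N = E_total / E_photon = 6.51e-6 J / 5.627e-17 J = 1.16e11.

1.16e11 photons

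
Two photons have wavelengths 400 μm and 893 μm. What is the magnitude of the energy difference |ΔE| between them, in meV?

Using E = hc/λ: E₁ = 4.966·10^-22 J, E₂ = 2.224·10^-22 J.
|ΔE| = |4.966·10^-22 − 2.224·10^-22| = 2.74·10^-22 J = 1.71 meV.

1.71 meV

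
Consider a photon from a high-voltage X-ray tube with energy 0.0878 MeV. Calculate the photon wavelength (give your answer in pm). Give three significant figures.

14.1 pm

Convert to SI: E = 0.0878 MeV = 1.4067 × 10^-14 J.
Apply λ = hc/E: λ = 1.412 × 10^-11 m.
Converting to pm: λ = 14.12 pm ≈ 14.1 pm.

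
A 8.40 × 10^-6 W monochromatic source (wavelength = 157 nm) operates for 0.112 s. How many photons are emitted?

7.44 × 10^11 photons

Total energy: E_total = P·t = 8.40 × 10^-6 × 0.112 = 9.408 × 10^-7 J.
Per-photon energy: E = 1.265 × 10^-18 J.
N = E_total / E_photon = 7.44 × 10^11.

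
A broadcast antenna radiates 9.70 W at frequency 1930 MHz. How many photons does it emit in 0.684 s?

5.19 × 10^24 photons

Total energy: E_total = P·t = 9.70 × 0.684 = 6.635 J.
Per-photon energy: E = 1.279 × 10^-24 J.
N = E_total / E_photon = 5.19 × 10^24.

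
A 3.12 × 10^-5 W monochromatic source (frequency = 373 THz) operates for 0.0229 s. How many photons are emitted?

Total energy: E_total = P·t = 3.12 × 10^-5 × 0.0229 = 7.145 × 10^-7 J.
Per-photon energy: E = 2.472 × 10^-19 J.
N = E_total / E_photon = 2.89 × 10^12.

2.89 × 10^12 photons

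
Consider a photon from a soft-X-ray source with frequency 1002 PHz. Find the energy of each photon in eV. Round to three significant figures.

Take h = 6.62607015 × 10^-34 J·s, 1 eV = 1.602176634 × 10^-19 J.
In SI units: f = 1002 PHz = 1.002 × 10^18 Hz.
For a photon E = hf, so E = 6.639 × 10^-16 J.
Converting to eV: E = 4144 eV ≈ 4140 eV.

4140 eV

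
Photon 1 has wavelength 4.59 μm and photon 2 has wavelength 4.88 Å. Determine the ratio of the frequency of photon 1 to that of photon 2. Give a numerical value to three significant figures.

f_1 = 6.531e13 Hz (from wavelength = 4.59 μm, via f = c/λ).
f_2 = 6.143e17 Hz (from wavelength = 4.88 Å, via f = c/λ).
Ratio = 6.531e13 / 6.143e17 = 1.06e-4.

1.06e-4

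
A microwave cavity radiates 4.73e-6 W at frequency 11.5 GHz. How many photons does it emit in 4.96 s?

Total energy: E_total = P·t = 4.73e-6 × 4.96 = 2.346e-5 J.
Per-photon energy: E = 7.620e-24 J.
N = E_total / E_photon = 3.08e18.

3.08e18 photons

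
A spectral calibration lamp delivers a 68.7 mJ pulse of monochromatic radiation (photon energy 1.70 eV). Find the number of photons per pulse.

Per-photon energy: E = 2.724 × 10^-19 J (from energy = 1.70 eV).
N = E_total / E_photon = 0.0687 J / 2.724 × 10^-19 J = 2.52 × 10^17.

2.52 × 10^17 photons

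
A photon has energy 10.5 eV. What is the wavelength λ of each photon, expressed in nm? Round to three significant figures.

118 nm

Take h = 6.62607015 × 10^-34 J·s, c = 2.99792458 × 10^8 m/s, 1 eV = 1.602176634 × 10^-19 J.
Convert to SI: E = 10.5 eV = 1.6823 × 10^-18 J.
For a photon λ = hc/E, so λ = 1.181 × 10^-7 m.
Converting to nm: λ = 118.1 nm ≈ 118 nm.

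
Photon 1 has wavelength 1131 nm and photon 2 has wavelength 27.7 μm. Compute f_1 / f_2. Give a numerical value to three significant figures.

f_1 = 2.651·10^14 Hz (from wavelength = 1131 nm, via f = c/λ).
f_2 = 1.082·10^13 Hz (from wavelength = 27.7 μm, via f = c/λ).
Ratio = 2.651·10^14 / 1.082·10^13 = 24.5.

24.5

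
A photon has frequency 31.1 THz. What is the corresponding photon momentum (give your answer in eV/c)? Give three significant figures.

Use h = 6.62607015e-34 J·s, c = 2.99792458e8 m/s, 1 eV = 1.602176634e-19 J.
First convert: f = 31.1 THz = 3.11e13 Hz.
The photon relation is p = hf/c, giving p = 6.874e-29 kg·m/s.
Converting to eV/c: p = 0.1286 eV/c ≈ 0.129 eV/c.

0.129 eV/c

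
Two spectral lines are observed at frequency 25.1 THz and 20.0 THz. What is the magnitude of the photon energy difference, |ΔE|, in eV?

Using E = hf: E₁ = 1.663 × 10^-20 J, E₂ = 1.325 × 10^-20 J.
|ΔE| = |1.663 × 10^-20 − 1.325 × 10^-20| = 3.38 × 10^-21 J = 0.0211 eV.

0.0211 eV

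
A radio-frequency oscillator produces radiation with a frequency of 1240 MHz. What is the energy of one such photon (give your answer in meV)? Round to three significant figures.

5.13e-3 meV

Take h = 6.62607015e-34 J·s, 1 eV = 1.602176634e-19 J.
Convert to SI: f = 1240 MHz = 1.24e9 Hz.
Apply E = hf: E = 8.216e-25 J.
Converting to meV: E = 0.005128 meV ≈ 5.13e-3 meV.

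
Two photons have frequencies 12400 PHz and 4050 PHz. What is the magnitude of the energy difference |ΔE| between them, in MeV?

0.0345 MeV

Using E = hf: E₁ = 8.216e-15 J, E₂ = 2.684e-15 J.
|ΔE| = |8.216e-15 − 2.684e-15| = 5.53e-15 J = 0.0345 MeV.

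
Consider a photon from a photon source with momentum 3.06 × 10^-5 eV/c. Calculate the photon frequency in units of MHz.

(h = 6.62607015 × 10^-34 J·s, c = 2.99792458 × 10^8 m/s, 1 eV = 1.602176634 × 10^-19 J.)
Convert to SI: p = 3.06 × 10^-5 eV/c = 1.6354 × 10^-32 kg·m/s.
Since f = pc/h for a photon, f = 7.399 × 10^9 Hz.
Converting to MHz: f = 7399 MHz ≈ 7400 MHz.

7400 MHz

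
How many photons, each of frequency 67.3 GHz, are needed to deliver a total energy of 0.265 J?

5.94e21 photons

Per-photon energy: E = 4.459e-23 J (from frequency = 67.3 GHz).
N = E_total / E_photon = 0.265 J / 4.459e-23 J = 5.94e21.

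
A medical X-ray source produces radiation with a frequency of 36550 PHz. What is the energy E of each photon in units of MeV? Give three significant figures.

First convert: f = 36550 PHz = 3.655 × 10^19 Hz.
For a photon E = hf, so E = 2.422 × 10^-14 J.
Converting to MeV: E = 0.1512 MeV ≈ 0.151 MeV.

0.151 MeV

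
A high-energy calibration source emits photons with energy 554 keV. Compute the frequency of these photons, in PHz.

(h = 6.62607015e-34 J·s, 1 eV = 1.602176634e-19 J.)
First convert: E = 554 keV = 8.8761e-14 J.
For a photon f = E/h, so f = 1.340e20 Hz.
Converting to PHz: f = 134000 PHz ≈ 1.34e5 PHz.

1.34e5 PHz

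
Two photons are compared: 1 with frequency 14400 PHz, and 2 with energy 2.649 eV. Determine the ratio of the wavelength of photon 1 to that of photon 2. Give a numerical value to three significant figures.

4.45·10^-5

λ_1 = 2.082·10^-11 m (from frequency = 14400 PHz, via λ = c/f).
λ_2 = 4.680·10^-7 m (from energy = 2.649 eV, via λ = hc/E).
Ratio = 2.082·10^-11 / 4.680·10^-7 = 4.45·10^-5.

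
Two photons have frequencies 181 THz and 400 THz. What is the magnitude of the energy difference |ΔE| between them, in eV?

0.906 eV

Using E = hf: E₁ = 1.199 × 10^-19 J, E₂ = 2.650 × 10^-19 J.
|ΔE| = |1.199 × 10^-19 − 2.650 × 10^-19| = 1.45 × 10^-19 J = 0.906 eV.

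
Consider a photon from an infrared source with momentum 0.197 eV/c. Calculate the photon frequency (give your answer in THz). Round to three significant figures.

Take h = 6.62607015·10^-34 J·s, c = 2.99792458·10^8 m/s, 1 eV = 1.602176634·10^-19 J.
First convert: p = 0.197 eV/c = 1.0528·10^-28 kg·m/s.
The photon relation is f = pc/h, giving f = 4.763·10^13 Hz.
Converting to THz: f = 47.63 THz ≈ 47.6 THz.

47.6 THz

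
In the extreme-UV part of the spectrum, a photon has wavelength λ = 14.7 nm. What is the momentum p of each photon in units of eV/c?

Convert to SI: λ = 14.7 nm = 1.47e-8 m.
For a photon p = h/λ, so p = 4.508e-26 kg·m/s.
Converting to eV/c: p = 84.34 eV/c ≈ 84.3 eV/c.

84.3 eV/c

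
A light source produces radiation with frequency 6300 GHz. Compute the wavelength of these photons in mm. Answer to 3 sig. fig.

0.0476 mm

First convert: f = 6300 GHz = 6.30e12 Hz.
For a photon λ = c/f, so λ = 4.759e-5 m.
Converting to mm: λ = 0.04759 mm ≈ 0.0476 mm.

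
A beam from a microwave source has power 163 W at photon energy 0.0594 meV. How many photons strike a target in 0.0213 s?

3.65 × 10^23 photons

Total energy: E_total = P·t = 163 × 0.0213 = 3.472 J.
Per-photon energy: E = 9.517 × 10^-24 J.
N = E_total / E_photon = 3.65 × 10^23.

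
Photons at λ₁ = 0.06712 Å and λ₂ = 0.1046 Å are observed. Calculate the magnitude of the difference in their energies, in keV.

66.2 keV

Using E = hc/λ: E₁ = 2.9595 × 10^-14 J, E₂ = 1.8991 × 10^-14 J.
|ΔE| = |2.9595 × 10^-14 − 1.8991 × 10^-14| = 1.06 × 10^-14 J = 66.2 keV.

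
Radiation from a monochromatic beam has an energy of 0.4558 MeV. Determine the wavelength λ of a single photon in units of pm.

Use h = 6.62607015·10^-34 J·s, c = 2.99792458·10^8 m/s, 1 eV = 1.602176634·10^-19 J.
Convert to SI: E = 0.4558 MeV = 7.3027·10^-14 J.
For a photon λ = hc/E, so λ = 2.720·10^-12 m.
Converting to pm: λ = 2.720 pm ≈ 2.72 pm.

2.72 pm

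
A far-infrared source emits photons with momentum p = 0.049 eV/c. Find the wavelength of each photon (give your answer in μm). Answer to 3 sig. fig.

(h = 6.62607015 × 10^-34 J·s, c = 2.99792458 × 10^8 m/s, 1 eV = 1.602176634 × 10^-19 J.)
In SI units: p = 0.049 eV/c = 2.6187 × 10^-29 kg·m/s.
Since λ = h/p for a photon, λ = 2.530 × 10^-5 m.
Converting to μm: λ = 25.30 μm ≈ 25.3 μm.

25.3 μm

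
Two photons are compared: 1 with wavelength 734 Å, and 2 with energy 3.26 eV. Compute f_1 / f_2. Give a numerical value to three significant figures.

5.18

f_1 = 4.084e15 Hz (from wavelength = 734 Å, via f = c/λ).
f_2 = 7.883e14 Hz (from energy = 3.26 eV, via f = E/h).
Ratio = 4.084e15 / 7.883e14 = 5.18.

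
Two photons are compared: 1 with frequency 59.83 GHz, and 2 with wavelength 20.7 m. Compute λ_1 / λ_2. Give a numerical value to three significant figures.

λ_1 = 0.005011 m (from frequency = 59.83 GHz, via λ = c/f).
λ_2 = 20.70 m (from wavelength = 20.7 m, via λ given directly).
Ratio = 0.005011 / 20.70 = 2.42 × 10^-4.

2.42 × 10^-4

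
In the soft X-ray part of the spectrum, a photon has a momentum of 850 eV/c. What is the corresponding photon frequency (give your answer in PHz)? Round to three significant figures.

Take h = 6.62607015 × 10^-34 J·s, c = 2.99792458 × 10^8 m/s, 1 eV = 1.602176634 × 10^-19 J.
Convert to SI: p = 850 eV/c = 4.5426 × 10^-25 kg·m/s.
Apply f = pc/h: f = 2.055 × 10^17 Hz.
Converting to PHz: f = 205.5 PHz ≈ 206 PHz.

206 PHz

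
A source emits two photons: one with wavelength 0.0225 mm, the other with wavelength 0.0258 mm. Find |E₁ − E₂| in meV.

Using E = hc/λ: E₁ = 8.829 × 10^-21 J, E₂ = 7.699 × 10^-21 J.
|ΔE| = |8.829 × 10^-21 − 7.699 × 10^-21| = 1.13 × 10^-21 J = 7.05 meV.

7.05 meV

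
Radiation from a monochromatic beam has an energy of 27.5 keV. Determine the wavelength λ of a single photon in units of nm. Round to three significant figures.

Take h = 6.62607015 × 10^-34 J·s, c = 2.99792458 × 10^8 m/s, 1 eV = 1.602176634 × 10^-19 J.
Convert to SI: E = 27.5 keV = 4.4060 × 10^-15 J.
The photon relation is λ = hc/E, giving λ = 4.509 × 10^-11 m.
Converting to nm: λ = 0.04509 nm ≈ 0.0451 nm.

0.0451 nm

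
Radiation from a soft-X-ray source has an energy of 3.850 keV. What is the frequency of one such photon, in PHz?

Convert to SI: E = 3.850 keV = 6.1684e-16 J.
The photon relation is f = E/h, giving f = 9.309e17 Hz.
Converting to PHz: f = 930.9 PHz ≈ 931 PHz.

931 PHz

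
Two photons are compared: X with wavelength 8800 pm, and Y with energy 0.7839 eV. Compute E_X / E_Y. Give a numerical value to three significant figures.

E_X = 2.257 × 10^-17 J (from wavelength = 8800 pm, via E = hc/λ).
E_Y = 1.256 × 10^-19 J (from energy = 0.7839 eV, via E given directly).
Ratio = 2.257 × 10^-17 / 1.256 × 10^-19 = 180.

180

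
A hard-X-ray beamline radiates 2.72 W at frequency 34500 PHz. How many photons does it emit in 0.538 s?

6.40 × 10^13 photons

Total energy: E_total = P·t = 2.72 × 0.538 = 1.463 J.
Per-photon energy: E = 2.286 × 10^-14 J.
N = E_total / E_photon = 6.40 × 10^13.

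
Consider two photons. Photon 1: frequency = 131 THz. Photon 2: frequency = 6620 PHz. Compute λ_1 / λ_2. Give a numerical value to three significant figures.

5.05e4

λ_1 = 2.288e-6 m (from frequency = 131 THz, via λ = c/f).
λ_2 = 4.529e-11 m (from frequency = 6620 PHz, via λ = c/f).
Ratio = 2.288e-6 / 4.529e-11 = 5.05e4.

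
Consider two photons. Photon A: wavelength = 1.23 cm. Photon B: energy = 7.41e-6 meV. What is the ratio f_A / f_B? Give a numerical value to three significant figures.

f_A = 2.437e10 Hz (from wavelength = 1.23 cm, via f = c/λ).
f_B = 1.792e6 Hz (from energy = 7.41e-6 meV, via f = E/h).
Ratio = 2.437e10 / 1.792e6 = 1.36e4.

1.36e4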